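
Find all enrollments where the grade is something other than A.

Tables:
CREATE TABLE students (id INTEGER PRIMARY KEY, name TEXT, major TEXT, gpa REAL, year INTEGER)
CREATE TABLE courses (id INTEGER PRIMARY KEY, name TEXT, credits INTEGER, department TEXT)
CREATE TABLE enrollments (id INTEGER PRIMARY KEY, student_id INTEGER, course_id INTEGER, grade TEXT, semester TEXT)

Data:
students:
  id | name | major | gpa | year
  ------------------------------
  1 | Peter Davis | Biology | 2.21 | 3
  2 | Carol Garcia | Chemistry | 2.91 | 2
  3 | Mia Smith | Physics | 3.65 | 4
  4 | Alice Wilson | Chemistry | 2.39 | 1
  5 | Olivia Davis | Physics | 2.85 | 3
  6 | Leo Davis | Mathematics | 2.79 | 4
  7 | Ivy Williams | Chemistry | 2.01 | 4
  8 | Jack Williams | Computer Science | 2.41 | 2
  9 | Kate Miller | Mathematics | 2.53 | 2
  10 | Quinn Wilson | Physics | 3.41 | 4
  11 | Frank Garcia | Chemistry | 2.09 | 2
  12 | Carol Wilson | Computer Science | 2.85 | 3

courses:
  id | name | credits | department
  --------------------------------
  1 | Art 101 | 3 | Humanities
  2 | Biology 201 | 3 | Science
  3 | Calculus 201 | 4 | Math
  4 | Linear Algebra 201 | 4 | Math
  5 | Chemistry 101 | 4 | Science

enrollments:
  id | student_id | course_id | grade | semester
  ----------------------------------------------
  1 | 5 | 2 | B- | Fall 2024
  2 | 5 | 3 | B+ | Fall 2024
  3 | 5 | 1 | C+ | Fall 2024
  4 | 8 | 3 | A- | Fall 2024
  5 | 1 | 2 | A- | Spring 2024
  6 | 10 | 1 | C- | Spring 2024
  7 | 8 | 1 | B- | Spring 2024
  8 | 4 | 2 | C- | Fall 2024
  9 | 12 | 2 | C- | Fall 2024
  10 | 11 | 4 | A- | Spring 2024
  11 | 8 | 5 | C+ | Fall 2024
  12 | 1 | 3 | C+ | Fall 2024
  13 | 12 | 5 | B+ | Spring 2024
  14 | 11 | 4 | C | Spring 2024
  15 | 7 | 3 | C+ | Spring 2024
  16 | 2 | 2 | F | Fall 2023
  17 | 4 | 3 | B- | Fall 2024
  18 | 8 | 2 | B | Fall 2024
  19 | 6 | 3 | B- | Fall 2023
SELECT id, grade FROM enrollments WHERE grade <> 'A'

Execution result:
id | grade
1 | B-
2 | B+
3 | C+
4 | A-
5 | A-
6 | C-
7 | B-
8 | C-
9 | C-
10 | A-
11 | C+
12 | C+
13 | B+
14 | C
15 | C+
16 | F
17 | B-
18 | B
19 | B-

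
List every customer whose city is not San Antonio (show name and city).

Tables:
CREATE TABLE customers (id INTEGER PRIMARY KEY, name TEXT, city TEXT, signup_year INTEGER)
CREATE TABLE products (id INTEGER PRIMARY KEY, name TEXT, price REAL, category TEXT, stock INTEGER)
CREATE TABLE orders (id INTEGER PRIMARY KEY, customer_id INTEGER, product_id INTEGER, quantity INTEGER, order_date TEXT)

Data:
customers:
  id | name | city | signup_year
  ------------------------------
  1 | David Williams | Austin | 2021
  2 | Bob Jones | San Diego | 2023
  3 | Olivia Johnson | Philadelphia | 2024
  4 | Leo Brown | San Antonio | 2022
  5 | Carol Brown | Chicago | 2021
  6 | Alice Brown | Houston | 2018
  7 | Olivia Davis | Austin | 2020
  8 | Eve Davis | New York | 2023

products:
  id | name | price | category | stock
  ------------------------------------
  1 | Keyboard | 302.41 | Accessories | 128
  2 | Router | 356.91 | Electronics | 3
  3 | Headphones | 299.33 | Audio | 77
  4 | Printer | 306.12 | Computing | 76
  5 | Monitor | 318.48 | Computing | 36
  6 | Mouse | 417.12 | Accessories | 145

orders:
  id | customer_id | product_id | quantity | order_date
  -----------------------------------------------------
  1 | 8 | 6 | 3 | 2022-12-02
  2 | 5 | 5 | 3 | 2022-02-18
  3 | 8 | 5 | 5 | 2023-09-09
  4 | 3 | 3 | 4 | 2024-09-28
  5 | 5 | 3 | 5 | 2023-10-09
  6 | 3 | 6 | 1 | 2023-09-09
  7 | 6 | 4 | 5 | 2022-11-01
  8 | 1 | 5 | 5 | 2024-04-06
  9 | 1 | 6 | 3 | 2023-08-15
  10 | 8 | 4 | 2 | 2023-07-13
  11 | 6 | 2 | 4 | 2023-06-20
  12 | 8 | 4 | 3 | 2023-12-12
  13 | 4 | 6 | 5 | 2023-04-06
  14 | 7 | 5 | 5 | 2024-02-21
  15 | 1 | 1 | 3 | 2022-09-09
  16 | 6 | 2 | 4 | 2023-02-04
SELECT name, city FROM customers WHERE city <> 'San Antonio'

Execution result:
name | city
David Williams | Austin
Bob Jones | San Diego
Olivia Johnson | Philadelphia
Carol Brown | Chicago
Alice Brown | Houston
Olivia Davis | Austin
Eve Davis | New York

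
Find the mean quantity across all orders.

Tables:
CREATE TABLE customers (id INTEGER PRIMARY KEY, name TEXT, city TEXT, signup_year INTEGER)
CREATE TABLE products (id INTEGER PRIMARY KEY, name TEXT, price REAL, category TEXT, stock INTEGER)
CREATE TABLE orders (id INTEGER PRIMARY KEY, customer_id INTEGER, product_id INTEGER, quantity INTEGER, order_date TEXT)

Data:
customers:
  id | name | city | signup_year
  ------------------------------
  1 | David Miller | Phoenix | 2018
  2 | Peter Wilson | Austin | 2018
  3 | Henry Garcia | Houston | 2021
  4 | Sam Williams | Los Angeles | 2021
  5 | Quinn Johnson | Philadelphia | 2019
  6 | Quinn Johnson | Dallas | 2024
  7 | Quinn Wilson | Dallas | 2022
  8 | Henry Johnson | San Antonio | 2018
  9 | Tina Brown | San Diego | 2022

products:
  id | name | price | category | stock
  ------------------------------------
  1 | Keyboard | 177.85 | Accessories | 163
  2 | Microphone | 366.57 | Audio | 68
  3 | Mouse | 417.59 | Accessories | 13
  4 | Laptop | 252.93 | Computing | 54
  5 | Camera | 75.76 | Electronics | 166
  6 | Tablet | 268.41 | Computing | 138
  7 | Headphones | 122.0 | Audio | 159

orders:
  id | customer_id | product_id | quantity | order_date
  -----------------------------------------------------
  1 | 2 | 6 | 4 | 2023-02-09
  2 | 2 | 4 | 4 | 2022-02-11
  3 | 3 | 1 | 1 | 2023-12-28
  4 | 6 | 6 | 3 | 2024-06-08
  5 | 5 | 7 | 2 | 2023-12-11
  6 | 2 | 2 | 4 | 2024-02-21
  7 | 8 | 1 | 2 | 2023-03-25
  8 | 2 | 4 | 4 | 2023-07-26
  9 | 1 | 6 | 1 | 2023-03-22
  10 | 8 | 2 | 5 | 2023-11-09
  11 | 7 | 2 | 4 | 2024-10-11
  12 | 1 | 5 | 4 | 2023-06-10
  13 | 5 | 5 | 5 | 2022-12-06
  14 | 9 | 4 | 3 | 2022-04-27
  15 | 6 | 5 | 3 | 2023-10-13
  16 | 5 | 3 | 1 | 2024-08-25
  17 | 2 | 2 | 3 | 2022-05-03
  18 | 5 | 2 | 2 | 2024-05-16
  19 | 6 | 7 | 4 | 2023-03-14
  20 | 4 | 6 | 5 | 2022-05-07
SELECT AVG(quantity) FROM orders

Execution result:
3.20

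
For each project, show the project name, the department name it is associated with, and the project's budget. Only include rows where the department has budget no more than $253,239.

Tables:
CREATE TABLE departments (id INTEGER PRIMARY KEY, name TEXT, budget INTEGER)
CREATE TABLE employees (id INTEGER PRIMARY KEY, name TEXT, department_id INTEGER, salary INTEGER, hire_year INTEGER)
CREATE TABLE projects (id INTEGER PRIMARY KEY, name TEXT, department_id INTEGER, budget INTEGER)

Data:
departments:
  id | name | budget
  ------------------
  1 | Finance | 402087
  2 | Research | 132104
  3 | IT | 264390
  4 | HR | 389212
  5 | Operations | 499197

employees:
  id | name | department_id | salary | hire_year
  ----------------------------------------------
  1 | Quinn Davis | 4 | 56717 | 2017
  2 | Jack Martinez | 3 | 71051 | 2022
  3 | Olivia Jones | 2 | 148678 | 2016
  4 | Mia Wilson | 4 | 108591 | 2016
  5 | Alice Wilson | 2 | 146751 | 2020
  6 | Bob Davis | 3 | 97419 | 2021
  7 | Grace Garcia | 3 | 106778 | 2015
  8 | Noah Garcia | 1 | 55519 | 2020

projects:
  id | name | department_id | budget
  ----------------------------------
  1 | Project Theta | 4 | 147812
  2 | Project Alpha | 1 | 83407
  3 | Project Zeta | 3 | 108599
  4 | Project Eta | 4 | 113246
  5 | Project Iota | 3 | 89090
SELECT c.name, p.name AS department, c.budget FROM projects c JOIN departments p ON c.department_id = p.id WHERE p.budget <= 253239

Execution result:
(no rows)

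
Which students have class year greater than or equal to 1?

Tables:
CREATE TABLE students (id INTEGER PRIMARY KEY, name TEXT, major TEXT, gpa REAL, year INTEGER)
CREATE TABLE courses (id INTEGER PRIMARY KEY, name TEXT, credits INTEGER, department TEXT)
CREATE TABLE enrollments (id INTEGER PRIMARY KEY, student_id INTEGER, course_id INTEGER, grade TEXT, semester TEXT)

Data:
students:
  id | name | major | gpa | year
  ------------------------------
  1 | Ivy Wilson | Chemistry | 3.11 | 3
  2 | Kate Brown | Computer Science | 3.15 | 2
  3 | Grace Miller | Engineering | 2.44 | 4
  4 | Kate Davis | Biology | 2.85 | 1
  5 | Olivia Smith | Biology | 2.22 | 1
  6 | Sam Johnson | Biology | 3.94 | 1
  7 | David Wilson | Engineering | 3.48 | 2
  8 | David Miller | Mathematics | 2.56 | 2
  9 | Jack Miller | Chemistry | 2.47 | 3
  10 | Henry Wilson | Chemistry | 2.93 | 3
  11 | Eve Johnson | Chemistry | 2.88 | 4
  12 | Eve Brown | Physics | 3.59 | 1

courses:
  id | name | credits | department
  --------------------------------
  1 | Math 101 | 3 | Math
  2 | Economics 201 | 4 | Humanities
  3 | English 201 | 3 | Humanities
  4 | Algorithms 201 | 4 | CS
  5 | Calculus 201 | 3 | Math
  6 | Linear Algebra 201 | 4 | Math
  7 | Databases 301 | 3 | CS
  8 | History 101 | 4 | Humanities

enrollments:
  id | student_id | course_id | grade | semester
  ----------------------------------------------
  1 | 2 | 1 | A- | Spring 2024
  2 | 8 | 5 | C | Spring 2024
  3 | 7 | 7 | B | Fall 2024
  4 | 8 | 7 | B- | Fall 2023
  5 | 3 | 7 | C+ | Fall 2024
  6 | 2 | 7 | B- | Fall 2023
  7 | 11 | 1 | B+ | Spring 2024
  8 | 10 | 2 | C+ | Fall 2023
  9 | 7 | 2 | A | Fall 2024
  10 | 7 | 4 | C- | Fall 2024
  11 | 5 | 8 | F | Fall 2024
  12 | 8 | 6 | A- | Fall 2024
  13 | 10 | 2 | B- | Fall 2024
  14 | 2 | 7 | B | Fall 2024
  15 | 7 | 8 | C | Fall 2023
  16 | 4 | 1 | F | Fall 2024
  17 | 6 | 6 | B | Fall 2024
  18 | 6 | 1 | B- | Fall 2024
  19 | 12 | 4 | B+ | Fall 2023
SELECT name, year FROM students WHERE year >= 1

Execution result:
name | year
Ivy Wilson | 3
Kate Brown | 2
Grace Miller | 4
Kate Davis | 1
Olivia Smith | 1
Sam Johnson | 1
David Wilson | 2
David Miller | 2
Jack Miller | 3
Henry Wilson | 3
Eve Johnson | 4
Eve Brown | 1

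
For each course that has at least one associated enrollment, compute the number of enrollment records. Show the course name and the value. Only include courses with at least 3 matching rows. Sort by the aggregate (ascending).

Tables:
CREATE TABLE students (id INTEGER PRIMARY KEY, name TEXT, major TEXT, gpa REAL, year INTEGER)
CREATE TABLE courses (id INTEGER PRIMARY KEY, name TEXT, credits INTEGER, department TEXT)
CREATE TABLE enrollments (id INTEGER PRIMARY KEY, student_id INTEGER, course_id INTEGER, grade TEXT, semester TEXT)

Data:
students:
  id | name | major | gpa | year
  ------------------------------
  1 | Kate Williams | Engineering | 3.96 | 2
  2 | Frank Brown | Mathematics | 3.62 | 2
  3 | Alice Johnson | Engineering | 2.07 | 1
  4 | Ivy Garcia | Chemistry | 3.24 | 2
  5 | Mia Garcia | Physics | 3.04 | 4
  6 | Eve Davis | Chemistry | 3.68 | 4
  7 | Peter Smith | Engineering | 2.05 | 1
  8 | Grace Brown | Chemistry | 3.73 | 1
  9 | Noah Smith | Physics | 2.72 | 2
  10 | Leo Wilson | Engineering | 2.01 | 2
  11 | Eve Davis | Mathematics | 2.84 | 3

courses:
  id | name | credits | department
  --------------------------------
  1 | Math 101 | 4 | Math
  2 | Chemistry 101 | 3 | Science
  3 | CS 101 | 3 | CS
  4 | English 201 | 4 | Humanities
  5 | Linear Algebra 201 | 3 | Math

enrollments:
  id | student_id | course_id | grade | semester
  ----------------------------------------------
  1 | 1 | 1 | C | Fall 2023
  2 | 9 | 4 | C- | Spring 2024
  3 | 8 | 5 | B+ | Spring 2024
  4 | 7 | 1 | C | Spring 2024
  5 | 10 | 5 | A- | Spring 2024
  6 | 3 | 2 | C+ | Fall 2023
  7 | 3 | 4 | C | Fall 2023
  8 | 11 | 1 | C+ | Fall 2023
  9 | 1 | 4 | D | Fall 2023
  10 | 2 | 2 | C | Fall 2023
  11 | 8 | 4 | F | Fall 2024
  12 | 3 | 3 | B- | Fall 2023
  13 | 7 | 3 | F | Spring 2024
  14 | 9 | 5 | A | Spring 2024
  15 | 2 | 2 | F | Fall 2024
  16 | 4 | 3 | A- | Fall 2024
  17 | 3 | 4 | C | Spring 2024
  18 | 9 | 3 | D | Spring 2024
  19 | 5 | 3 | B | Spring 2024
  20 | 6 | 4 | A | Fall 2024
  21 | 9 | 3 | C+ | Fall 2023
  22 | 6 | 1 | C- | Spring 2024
SELECT p.name, COUNT(*) AS n FROM enrollments c JOIN courses p ON c.course_id = p.id GROUP BY p.id, p.name HAVING COUNT(*) >= 3 ORDER BY n ASC

Execution result:
name | n
Chemistry 101 | 3
Linear Algebra 201 | 3
Math 101 | 4
CS 101 | 6
English 201 | 6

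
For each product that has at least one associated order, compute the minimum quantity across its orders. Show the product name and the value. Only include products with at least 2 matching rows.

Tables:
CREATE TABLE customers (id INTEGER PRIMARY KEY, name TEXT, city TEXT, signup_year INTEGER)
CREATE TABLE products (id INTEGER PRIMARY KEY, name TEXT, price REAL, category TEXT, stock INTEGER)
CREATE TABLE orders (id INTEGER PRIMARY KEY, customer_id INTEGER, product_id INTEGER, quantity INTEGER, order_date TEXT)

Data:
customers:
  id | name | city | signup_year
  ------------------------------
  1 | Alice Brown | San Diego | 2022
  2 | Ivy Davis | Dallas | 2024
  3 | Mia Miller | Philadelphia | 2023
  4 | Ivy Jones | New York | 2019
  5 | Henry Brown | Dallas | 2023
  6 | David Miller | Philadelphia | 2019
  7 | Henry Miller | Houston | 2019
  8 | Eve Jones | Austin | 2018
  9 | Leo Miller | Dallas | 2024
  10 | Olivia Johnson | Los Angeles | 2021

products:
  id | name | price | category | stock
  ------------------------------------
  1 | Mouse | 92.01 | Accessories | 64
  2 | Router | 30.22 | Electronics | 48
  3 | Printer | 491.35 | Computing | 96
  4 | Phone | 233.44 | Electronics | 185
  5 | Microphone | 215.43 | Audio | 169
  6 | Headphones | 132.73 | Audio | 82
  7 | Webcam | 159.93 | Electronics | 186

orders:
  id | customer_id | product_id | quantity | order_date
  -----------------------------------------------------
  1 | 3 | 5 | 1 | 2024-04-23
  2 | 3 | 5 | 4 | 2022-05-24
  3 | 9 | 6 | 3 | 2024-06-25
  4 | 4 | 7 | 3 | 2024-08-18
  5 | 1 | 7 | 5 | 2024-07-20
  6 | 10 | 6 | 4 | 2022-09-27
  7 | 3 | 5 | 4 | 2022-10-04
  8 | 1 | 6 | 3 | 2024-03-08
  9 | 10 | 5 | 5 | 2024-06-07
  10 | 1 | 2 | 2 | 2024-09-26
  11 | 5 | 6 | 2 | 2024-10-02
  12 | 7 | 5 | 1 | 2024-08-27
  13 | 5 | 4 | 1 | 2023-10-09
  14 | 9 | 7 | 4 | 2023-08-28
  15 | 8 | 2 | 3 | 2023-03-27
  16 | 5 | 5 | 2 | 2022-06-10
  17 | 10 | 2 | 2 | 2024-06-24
SELECT p.name, MIN(c.quantity) AS min_quantity FROM orders c JOIN products p ON c.product_id = p.id GROUP BY p.id, p.name HAVING COUNT(*) >= 2

Execution result:
name | min_quantity
Router | 2
Microphone | 1
Headphones | 2
Webcam | 3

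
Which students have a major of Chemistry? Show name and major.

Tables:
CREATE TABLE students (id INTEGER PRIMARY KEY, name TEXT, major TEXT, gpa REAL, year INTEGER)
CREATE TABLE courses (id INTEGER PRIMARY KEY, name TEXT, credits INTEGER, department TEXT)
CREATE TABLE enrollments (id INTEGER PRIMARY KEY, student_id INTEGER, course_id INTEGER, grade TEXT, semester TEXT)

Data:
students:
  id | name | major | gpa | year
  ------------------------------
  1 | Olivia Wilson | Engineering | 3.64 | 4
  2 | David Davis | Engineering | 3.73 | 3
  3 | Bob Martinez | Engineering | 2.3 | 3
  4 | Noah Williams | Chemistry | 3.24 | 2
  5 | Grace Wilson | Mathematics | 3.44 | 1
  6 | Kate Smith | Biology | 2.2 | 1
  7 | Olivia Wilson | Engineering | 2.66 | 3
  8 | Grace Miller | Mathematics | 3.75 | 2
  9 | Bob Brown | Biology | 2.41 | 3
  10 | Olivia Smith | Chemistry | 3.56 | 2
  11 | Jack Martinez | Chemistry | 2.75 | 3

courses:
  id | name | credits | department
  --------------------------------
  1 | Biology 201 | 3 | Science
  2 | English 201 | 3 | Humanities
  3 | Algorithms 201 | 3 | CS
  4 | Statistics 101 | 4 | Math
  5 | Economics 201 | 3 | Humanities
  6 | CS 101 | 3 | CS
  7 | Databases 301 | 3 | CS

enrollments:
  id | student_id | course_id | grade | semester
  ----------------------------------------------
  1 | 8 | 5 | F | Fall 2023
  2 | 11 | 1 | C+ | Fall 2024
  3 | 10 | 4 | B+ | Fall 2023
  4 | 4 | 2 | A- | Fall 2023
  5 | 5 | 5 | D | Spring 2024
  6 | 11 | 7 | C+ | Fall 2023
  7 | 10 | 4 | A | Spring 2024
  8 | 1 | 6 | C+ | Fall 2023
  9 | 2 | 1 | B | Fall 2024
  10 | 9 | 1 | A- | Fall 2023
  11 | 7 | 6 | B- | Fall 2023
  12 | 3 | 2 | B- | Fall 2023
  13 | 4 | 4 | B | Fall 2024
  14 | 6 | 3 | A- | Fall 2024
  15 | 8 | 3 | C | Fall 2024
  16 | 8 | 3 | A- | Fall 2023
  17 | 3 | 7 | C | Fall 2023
SELECT name, major FROM students WHERE major = 'Chemistry'

Execution result:
name | major
Noah Williams | Chemistry
Olivia Smith | Chemistry
Jack Martinez | Chemistry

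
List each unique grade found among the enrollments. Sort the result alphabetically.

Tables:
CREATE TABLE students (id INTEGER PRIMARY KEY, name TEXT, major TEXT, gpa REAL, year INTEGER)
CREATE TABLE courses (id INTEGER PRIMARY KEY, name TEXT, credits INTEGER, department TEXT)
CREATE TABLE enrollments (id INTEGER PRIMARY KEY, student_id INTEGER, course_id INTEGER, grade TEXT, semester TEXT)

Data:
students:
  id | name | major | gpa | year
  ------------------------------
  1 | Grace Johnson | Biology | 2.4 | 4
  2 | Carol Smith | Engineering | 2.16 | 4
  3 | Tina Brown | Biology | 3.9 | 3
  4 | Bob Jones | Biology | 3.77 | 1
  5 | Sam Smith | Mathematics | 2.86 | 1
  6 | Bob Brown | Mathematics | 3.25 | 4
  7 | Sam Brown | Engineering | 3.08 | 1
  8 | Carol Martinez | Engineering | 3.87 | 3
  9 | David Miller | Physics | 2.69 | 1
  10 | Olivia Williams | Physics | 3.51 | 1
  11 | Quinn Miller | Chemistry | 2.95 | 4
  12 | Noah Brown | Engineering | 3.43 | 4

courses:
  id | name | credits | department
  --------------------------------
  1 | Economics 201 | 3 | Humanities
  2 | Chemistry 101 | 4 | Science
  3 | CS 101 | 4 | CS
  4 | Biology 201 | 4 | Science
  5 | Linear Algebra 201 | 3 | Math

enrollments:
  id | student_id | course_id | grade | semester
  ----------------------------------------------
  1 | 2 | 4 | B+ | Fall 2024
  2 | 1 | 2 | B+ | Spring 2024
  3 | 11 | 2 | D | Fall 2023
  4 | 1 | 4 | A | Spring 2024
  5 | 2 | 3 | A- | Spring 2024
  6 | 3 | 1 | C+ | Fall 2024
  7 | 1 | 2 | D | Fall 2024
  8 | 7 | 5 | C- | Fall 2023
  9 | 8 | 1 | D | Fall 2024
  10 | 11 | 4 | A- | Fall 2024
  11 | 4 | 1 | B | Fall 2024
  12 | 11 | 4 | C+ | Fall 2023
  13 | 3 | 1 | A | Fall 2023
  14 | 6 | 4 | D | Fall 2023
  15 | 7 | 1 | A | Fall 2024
SELECT DISTINCT grade FROM enrollments ORDER BY grade

Execution result:
grade
A
A-
B
B+
C+
C-
D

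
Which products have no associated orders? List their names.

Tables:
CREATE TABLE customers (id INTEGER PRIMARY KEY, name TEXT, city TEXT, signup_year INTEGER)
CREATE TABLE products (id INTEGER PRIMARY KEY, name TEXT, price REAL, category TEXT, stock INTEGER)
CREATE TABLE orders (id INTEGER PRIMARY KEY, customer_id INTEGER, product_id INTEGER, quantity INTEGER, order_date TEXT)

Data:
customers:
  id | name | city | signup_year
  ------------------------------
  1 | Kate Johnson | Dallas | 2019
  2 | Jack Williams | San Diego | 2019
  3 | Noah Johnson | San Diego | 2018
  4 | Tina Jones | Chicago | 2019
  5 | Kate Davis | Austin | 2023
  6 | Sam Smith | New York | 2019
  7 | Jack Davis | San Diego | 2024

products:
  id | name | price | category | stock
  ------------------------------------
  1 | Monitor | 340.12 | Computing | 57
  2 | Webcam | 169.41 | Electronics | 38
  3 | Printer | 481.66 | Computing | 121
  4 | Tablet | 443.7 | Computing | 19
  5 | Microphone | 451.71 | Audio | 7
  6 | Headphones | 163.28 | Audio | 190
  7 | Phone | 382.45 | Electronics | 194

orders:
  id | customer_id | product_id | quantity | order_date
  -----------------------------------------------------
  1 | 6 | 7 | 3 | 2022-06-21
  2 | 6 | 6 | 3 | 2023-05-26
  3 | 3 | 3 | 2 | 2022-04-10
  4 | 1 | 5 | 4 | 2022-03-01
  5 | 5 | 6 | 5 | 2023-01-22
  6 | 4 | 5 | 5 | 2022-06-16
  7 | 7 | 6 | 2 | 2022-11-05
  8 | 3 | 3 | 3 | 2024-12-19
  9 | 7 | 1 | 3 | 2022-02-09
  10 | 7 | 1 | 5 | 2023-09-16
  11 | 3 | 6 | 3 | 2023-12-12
SELECT p.name FROM products p LEFT JOIN orders c ON c.product_id = p.id WHERE c.id IS NULL

Execution result:
name
Webcam
Tablet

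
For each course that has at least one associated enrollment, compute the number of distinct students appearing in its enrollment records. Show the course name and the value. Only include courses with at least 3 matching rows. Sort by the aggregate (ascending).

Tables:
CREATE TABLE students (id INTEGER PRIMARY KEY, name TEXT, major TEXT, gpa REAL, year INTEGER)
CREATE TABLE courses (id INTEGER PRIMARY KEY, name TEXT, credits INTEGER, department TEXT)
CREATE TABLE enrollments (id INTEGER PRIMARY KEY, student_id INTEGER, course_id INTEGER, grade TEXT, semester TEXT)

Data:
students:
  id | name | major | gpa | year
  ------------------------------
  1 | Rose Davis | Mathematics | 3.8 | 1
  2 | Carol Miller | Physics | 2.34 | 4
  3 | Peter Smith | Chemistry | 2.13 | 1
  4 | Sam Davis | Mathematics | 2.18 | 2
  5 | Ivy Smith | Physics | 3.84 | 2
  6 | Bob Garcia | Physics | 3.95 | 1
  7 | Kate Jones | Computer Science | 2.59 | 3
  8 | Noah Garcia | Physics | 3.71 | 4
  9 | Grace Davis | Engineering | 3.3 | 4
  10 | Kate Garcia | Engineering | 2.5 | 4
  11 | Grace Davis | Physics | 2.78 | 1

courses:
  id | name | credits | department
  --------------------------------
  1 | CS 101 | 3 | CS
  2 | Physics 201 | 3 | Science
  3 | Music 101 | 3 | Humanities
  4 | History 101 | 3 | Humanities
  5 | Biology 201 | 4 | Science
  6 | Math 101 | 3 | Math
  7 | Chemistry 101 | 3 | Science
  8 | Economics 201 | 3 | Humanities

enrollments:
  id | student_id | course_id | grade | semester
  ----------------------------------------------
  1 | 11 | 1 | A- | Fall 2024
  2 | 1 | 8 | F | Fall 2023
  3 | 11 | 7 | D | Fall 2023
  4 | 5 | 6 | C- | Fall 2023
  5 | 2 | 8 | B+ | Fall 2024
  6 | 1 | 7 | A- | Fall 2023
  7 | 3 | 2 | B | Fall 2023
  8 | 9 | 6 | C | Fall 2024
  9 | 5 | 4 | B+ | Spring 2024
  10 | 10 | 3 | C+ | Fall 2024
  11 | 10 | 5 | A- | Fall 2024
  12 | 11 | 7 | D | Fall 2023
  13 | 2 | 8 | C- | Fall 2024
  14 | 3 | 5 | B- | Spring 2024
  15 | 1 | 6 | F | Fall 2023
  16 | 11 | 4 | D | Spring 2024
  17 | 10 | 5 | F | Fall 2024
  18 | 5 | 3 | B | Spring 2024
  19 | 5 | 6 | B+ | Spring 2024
SELECT p.name, COUNT(DISTINCT c.student_id) AS distinct_student_count FROM enrollments c JOIN courses p ON c.course_id = p.id GROUP BY p.id, p.name HAVING COUNT(*) >= 3 ORDER BY distinct_student_count ASC

Execution result:
name | distinct_student_count
Biology 201 | 2
Chemistry 101 | 2
Economics 201 | 2
Math 101 | 3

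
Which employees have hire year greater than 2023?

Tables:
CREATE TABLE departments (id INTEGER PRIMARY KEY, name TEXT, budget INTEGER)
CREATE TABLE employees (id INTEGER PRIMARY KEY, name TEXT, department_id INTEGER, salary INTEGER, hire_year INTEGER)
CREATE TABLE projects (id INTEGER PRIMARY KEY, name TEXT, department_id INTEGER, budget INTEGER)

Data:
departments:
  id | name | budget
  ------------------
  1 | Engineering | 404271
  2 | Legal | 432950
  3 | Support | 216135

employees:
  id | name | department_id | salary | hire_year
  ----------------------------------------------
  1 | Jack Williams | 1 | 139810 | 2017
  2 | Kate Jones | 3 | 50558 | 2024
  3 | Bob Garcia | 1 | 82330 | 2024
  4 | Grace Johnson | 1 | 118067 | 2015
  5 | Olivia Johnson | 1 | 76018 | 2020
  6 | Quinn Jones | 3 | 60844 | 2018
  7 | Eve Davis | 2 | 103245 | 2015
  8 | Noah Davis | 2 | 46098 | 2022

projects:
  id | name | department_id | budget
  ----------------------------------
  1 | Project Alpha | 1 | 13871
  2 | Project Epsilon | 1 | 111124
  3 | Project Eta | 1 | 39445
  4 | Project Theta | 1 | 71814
SELECT name, hire_year FROM employees WHERE hire_year > 2023

Execution result:
name | hire_year
Kate Jones | 2024
Bob Garcia | 2024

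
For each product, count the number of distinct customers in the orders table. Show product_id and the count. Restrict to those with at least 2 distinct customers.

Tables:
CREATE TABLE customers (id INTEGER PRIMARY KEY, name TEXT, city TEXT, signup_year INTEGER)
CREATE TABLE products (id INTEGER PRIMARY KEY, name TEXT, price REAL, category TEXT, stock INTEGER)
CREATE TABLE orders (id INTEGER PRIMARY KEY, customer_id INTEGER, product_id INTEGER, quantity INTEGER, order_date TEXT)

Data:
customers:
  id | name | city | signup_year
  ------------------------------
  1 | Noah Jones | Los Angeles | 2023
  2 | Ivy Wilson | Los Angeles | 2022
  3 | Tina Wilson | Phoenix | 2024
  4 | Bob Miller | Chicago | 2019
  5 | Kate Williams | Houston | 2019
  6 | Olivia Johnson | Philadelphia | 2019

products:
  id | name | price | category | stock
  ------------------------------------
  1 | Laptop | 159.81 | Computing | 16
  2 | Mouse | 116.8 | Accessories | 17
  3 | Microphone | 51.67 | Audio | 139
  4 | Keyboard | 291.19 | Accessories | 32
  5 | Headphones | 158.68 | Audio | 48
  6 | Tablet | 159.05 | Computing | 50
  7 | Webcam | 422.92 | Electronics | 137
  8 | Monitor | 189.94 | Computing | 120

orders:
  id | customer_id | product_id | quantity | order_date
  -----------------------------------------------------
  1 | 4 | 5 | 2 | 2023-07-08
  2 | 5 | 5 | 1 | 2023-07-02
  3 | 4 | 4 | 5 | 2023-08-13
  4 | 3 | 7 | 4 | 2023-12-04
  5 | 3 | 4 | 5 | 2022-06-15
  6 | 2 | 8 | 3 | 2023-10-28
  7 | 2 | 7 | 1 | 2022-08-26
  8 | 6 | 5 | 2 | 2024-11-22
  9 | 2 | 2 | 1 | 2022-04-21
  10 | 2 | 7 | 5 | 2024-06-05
SELECT product_id, COUNT(DISTINCT customer_id) AS distinct_customer_count FROM orders GROUP BY product_id HAVING COUNT(DISTINCT customer_id) >= 2

Execution result:
product_id | distinct_customer_count
4 | 2
5 | 3
7 | 2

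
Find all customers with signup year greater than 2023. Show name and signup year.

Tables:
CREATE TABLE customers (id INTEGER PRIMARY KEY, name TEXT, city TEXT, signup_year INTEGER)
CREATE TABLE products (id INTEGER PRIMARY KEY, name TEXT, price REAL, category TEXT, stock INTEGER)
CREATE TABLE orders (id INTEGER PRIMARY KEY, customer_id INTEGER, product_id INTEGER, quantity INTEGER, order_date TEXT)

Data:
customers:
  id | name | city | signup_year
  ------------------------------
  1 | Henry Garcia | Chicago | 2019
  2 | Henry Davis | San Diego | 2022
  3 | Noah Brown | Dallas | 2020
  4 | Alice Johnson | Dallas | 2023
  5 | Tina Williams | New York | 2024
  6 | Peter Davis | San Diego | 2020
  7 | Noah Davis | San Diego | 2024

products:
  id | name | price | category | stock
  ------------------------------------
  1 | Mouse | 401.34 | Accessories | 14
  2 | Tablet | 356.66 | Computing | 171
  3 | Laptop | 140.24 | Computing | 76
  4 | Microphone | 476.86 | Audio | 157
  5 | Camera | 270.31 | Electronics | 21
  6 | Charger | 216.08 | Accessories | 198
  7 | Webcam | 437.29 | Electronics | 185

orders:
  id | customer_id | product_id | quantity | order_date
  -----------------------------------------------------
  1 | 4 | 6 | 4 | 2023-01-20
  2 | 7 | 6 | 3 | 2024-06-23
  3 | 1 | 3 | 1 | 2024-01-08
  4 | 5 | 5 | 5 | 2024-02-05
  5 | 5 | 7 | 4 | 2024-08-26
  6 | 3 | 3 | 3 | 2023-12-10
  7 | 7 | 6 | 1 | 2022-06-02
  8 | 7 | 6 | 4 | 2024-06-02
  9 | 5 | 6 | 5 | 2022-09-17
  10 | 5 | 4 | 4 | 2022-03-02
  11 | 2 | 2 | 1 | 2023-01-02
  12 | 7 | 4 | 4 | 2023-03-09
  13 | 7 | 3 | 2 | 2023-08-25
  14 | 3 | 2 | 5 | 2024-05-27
SELECT name, signup_year FROM customers WHERE signup_year > 2023

Execution result:
name | signup_year
Tina Williams | 2024
Noah Davis | 2024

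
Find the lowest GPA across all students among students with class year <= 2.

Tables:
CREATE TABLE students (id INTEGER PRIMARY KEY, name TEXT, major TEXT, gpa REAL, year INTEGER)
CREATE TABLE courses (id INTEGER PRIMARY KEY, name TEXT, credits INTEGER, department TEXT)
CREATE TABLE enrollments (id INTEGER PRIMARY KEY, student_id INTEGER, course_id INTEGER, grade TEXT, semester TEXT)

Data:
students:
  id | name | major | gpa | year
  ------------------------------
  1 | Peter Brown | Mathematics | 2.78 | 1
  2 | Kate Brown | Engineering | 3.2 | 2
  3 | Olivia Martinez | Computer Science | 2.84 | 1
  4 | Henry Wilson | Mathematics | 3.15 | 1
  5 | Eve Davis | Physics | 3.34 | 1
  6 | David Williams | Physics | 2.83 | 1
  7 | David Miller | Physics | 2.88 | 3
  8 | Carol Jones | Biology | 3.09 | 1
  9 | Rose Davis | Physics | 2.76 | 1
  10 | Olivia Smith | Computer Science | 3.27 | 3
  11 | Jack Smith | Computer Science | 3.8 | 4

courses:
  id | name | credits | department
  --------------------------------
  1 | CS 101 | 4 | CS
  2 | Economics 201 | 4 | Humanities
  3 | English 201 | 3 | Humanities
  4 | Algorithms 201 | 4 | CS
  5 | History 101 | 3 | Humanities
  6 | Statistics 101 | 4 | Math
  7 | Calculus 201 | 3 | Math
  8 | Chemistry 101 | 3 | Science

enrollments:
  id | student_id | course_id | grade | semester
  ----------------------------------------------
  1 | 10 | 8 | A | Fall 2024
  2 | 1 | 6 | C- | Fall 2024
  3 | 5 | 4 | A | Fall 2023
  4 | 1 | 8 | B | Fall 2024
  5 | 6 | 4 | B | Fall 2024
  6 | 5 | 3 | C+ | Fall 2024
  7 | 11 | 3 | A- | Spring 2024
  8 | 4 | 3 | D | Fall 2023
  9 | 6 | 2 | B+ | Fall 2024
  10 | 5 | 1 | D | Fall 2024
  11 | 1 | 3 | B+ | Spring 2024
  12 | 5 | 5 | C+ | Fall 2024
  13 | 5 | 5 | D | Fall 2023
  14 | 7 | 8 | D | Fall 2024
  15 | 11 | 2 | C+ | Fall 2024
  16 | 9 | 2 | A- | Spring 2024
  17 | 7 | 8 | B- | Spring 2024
SELECT MIN(gpa) FROM students WHERE year <= 2

Execution result:
2.76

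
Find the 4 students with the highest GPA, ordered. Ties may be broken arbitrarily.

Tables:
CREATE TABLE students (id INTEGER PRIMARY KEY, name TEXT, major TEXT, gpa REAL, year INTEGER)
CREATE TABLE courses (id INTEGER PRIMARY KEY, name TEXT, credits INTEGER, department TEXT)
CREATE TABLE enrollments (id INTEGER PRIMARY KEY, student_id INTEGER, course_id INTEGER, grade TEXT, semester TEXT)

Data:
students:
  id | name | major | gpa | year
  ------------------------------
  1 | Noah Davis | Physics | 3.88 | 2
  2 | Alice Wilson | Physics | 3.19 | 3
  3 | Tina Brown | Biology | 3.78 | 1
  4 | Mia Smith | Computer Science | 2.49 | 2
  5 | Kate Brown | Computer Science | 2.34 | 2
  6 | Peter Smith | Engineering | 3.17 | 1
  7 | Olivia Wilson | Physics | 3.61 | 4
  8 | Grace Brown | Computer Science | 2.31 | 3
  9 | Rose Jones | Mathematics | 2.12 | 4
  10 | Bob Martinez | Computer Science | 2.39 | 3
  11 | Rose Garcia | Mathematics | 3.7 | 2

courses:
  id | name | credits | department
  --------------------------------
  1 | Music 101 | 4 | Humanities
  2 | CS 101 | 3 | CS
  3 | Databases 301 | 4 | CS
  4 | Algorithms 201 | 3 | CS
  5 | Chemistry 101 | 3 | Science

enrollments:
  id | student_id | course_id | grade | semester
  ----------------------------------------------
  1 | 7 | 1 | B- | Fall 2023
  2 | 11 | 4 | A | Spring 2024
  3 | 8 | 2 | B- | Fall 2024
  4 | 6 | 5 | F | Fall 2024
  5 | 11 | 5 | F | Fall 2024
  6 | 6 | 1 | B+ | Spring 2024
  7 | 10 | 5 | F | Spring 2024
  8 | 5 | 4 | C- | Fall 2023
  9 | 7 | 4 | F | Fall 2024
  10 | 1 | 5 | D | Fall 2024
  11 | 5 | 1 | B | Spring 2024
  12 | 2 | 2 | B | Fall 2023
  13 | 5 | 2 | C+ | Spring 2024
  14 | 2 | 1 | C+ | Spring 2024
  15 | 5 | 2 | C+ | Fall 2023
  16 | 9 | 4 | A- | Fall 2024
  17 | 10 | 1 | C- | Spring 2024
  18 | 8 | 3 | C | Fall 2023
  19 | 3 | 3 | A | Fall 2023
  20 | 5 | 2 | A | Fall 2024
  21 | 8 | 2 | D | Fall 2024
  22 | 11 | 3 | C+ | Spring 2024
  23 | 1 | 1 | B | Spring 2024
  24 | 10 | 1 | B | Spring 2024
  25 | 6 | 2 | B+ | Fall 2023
SELECT name, gpa FROM students ORDER BY gpa DESC LIMIT 4

Execution result:
name | gpa
Noah Davis | 3.88
Tina Brown | 3.78
Rose Garcia | 3.70
Olivia Wilson | 3.61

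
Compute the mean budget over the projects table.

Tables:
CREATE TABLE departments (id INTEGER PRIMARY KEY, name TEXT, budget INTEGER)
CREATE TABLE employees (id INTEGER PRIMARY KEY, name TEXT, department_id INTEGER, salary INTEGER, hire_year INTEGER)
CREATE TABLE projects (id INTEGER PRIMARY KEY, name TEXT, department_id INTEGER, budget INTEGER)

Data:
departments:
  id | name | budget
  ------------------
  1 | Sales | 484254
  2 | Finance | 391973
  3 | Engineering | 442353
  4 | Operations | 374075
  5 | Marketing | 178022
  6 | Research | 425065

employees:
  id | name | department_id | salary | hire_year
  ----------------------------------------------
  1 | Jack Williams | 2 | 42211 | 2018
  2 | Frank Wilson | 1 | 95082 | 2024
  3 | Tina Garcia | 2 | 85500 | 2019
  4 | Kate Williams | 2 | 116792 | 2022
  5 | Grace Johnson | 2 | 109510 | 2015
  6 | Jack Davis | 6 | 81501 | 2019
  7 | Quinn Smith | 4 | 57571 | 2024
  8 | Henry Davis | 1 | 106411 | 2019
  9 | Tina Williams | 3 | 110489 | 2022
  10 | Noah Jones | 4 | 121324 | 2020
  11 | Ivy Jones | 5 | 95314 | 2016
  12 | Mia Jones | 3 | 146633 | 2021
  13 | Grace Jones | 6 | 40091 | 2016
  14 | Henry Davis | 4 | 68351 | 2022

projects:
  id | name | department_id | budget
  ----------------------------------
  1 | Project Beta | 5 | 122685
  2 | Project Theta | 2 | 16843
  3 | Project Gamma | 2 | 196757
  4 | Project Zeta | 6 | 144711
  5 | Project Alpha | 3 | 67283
SELECT AVG(budget) FROM projects

Execution result:
109655.80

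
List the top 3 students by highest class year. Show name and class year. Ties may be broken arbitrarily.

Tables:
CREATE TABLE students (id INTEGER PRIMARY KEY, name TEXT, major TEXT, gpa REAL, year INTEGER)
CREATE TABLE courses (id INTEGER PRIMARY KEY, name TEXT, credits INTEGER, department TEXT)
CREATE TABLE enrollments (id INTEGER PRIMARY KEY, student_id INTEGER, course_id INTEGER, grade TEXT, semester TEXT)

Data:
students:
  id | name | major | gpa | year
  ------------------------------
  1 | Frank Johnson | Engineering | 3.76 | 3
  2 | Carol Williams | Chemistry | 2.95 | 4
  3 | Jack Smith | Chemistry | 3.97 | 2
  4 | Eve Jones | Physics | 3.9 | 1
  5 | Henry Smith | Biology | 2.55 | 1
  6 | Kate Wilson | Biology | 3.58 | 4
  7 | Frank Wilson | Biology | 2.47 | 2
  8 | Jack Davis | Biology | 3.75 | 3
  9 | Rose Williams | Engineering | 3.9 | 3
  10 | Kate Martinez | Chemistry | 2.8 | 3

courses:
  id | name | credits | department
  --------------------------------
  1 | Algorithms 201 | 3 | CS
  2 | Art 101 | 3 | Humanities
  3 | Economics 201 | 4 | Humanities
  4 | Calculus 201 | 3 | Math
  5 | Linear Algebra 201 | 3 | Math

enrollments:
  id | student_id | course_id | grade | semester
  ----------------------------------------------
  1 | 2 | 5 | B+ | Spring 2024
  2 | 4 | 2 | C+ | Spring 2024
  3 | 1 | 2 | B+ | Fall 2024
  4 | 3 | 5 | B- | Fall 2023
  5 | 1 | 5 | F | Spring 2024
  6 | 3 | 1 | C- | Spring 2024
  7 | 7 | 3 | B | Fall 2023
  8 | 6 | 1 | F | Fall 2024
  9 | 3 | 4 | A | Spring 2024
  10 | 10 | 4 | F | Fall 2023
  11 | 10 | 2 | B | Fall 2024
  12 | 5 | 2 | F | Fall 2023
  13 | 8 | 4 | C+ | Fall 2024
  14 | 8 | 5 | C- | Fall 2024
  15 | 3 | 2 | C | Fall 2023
SELECT name, year FROM students ORDER BY year DESC LIMIT 3

Execution result:
name | year
Carol Williams | 4
Kate Wilson | 4
Frank Johnson | 3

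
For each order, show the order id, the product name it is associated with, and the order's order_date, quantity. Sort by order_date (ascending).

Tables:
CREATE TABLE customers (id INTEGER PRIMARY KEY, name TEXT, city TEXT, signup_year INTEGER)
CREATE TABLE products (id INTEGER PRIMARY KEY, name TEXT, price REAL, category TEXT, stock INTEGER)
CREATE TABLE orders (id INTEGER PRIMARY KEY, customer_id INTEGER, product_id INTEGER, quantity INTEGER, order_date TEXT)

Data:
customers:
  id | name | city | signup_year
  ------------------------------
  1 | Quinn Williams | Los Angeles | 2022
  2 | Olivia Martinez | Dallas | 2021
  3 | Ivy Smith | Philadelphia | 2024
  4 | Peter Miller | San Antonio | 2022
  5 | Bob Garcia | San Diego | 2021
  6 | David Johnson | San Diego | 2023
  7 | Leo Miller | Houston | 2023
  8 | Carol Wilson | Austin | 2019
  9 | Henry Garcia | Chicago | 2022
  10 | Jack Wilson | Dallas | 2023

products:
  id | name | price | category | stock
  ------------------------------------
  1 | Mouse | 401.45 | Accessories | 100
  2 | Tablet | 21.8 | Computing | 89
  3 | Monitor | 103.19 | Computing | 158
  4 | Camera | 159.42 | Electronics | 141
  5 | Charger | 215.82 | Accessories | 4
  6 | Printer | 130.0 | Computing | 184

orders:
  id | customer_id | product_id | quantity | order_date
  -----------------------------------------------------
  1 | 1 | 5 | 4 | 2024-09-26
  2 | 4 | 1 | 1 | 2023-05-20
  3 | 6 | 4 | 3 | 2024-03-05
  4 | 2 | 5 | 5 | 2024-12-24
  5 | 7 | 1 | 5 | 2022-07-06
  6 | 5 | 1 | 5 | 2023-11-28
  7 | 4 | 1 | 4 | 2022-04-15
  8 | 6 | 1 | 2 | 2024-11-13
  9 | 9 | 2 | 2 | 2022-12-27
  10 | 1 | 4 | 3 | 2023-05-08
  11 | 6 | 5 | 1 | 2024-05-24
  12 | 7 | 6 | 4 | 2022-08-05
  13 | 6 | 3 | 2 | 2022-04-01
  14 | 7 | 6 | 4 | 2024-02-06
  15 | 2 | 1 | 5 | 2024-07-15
SELECT c.id, p.name AS product, c.order_date, c.quantity FROM orders c JOIN products p ON c.product_id = p.id ORDER BY c.order_date ASC

Execution result:
id | product | order_date | quantity
13 | Monitor | 2022-04-01 | 2
7 | Mouse | 2022-04-15 | 4
5 | Mouse | 2022-07-06 | 5
12 | Printer | 2022-08-05 | 4
9 | Tablet | 2022-12-27 | 2
10 | Camera | 2023-05-08 | 3
2 | Mouse | 2023-05-20 | 1
6 | Mouse | 2023-11-28 | 5
14 | Printer | 2024-02-06 | 4
3 | Camera | 2024-03-05 | 3
11 | Charger | 2024-05-24 | 1
15 | Mouse | 2024-07-15 | 5
1 | Charger | 2024-09-26 | 4
8 | Mouse | 2024-11-13 | 2
4 | Charger | 2024-12-24 | 5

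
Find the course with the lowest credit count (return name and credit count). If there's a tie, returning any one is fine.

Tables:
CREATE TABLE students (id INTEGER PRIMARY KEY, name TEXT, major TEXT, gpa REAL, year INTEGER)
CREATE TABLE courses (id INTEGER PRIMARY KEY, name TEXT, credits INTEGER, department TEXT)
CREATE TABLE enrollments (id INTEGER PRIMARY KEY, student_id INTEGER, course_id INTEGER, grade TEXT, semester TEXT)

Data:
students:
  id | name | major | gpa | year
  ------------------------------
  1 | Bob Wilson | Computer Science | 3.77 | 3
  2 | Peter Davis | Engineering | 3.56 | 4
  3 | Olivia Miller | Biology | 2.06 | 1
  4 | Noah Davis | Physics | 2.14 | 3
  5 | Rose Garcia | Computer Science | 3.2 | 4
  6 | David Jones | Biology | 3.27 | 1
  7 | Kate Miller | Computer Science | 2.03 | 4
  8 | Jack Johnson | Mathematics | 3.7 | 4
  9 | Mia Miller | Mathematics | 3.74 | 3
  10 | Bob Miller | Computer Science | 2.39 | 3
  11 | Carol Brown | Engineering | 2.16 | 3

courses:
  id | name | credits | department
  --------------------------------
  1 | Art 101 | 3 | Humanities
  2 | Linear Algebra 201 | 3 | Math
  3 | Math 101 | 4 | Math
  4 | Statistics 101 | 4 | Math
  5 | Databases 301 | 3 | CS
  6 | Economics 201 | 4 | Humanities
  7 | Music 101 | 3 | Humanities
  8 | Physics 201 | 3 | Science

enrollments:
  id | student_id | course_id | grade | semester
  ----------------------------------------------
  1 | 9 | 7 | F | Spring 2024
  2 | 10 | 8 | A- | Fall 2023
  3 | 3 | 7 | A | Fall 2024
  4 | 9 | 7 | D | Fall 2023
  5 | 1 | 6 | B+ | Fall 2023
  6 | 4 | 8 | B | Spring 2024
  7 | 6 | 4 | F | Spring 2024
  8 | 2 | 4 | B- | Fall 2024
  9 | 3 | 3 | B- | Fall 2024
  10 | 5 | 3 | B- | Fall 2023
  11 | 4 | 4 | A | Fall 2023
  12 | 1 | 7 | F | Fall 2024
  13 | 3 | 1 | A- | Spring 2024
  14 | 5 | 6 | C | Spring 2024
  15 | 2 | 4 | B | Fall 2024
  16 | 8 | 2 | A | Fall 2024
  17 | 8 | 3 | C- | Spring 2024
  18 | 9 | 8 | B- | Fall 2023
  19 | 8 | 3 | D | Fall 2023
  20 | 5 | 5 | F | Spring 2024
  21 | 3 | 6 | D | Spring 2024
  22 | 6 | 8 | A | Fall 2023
SELECT name, credits FROM courses ORDER BY credits ASC LIMIT 1

Execution result:
name | credits
Art 101 | 3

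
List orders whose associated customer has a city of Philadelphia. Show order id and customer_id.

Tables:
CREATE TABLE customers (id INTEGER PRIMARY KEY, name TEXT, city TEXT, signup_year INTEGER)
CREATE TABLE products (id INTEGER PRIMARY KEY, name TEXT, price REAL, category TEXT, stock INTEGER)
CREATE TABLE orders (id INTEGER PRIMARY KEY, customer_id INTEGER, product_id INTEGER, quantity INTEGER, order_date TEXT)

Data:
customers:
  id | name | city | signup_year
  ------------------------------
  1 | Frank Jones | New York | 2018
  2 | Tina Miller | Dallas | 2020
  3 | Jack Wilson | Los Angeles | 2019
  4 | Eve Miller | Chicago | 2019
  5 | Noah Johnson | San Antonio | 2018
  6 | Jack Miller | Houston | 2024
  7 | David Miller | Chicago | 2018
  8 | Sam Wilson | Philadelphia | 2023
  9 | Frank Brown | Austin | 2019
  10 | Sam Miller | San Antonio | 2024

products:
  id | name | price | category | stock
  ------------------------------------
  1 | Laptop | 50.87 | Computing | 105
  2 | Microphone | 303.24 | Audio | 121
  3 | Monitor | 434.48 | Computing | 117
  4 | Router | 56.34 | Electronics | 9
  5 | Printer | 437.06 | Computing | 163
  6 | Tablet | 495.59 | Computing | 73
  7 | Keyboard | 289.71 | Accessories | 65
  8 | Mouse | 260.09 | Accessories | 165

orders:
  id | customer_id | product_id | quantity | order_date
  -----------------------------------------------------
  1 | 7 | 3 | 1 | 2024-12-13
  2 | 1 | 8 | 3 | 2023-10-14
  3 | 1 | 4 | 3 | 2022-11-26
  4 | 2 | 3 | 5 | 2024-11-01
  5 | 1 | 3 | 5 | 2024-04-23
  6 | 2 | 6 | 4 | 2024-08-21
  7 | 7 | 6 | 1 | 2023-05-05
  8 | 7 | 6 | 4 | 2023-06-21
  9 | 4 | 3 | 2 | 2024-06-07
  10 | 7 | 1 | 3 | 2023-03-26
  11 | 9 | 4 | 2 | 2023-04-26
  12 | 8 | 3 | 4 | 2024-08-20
SELECT id, customer_id FROM orders WHERE customer_id IN (SELECT id FROM customers WHERE city = 'Philadelphia')

Execution result:
id | customer_id
12 | 8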